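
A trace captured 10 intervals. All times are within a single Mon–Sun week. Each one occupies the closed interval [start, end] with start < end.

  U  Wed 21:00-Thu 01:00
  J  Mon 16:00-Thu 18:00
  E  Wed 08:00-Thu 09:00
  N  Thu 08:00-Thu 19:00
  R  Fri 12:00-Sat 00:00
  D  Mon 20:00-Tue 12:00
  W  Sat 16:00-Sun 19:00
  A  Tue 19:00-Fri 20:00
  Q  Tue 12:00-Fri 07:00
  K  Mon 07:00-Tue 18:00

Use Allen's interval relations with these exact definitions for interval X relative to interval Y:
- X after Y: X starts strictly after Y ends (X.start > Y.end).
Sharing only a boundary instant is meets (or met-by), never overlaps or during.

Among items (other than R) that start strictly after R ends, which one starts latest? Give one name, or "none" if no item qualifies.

W

Target R = [Fri 12:00, Sat 00:00].
A [Tue 19:00, Fri 20:00] → overlaps → excluded.
D [Mon 20:00, Tue 12:00] → before → excluded.
E [Wed 08:00, Thu 09:00] → before → excluded.
J [Mon 16:00, Thu 18:00] → before → excluded.
K [Mon 07:00, Tue 18:00] → before → excluded.
N [Thu 08:00, Thu 19:00] → before → excluded.
Q [Tue 12:00, Fri 07:00] → before → excluded.
U [Wed 21:00, Thu 01:00] → before → excluded.
W [Sat 16:00, Sun 19:00] → after → candidate.
Among candidates, latest start is Sat 16:00 → W.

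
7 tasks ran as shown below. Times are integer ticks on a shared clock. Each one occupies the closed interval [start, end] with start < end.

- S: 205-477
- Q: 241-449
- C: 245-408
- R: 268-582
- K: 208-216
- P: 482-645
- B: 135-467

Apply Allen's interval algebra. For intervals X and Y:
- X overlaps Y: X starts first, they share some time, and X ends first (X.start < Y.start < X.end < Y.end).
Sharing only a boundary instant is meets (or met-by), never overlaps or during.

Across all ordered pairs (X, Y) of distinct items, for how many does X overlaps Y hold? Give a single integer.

Checking all 42 ordered pairs for relation 'overlaps'; matching pairs in alphabetical order:
(B, R): B overlaps R ✓
(B, S): B overlaps S ✓
(C, R): C overlaps R ✓
(Q, R): Q overlaps R ✓
(R, P): R overlaps P ✓
(S, R): S overlaps R ✓
Count: 6.

6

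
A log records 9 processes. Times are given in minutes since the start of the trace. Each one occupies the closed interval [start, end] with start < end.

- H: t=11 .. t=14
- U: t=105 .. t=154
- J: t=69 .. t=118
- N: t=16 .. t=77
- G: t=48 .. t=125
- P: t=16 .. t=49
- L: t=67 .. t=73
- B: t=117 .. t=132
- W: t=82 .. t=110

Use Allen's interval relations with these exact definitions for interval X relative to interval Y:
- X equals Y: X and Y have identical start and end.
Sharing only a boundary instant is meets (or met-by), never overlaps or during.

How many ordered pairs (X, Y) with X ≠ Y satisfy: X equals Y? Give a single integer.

0

Checking all 72 ordered pairs for relation 'equals'; matching pairs in alphabetical order:
No pair satisfies it.
Count: 0.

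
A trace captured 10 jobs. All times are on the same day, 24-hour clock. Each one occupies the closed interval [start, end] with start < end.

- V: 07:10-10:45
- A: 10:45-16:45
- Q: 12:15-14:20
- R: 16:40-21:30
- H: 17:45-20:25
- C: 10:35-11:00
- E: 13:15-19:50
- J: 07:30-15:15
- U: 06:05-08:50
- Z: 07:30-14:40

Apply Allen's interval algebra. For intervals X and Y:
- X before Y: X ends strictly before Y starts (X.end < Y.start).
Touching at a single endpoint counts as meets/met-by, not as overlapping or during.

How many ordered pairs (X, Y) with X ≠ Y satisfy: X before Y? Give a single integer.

21

Checking all 90 ordered pairs for relation 'before'; matching pairs in alphabetical order:
(A, H): A before H ✓
(C, E): C before E ✓
(C, H): C before H ✓
(C, Q): C before Q ✓
(C, R): C before R ✓
(J, H): J before H ✓
(J, R): J before R ✓
(Q, H): Q before H ✓
(Q, R): Q before R ✓
(U, A): U before A ✓
(U, C): U before C ✓
(U, E): U before E ✓
(U, H): U before H ✓
(U, Q): U before Q ✓
(U, R): U before R ✓
(V, E): V before E ✓
(V, H): V before H ✓
(V, Q): V before Q ✓
(V, R): V before R ✓
(Z, H): Z before H ✓
(Z, R): Z before R ✓
Count: 21.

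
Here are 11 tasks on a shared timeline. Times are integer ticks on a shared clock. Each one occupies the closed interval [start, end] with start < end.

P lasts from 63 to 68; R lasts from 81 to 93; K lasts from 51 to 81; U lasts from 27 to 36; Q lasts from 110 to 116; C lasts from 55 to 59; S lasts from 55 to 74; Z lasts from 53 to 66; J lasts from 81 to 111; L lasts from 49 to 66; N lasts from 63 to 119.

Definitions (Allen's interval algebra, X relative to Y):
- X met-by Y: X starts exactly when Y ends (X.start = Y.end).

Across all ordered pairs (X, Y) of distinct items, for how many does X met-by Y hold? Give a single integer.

2

Checking all 110 ordered pairs for relation 'met-by'; matching pairs in alphabetical order:
(J, K): J met-by K ✓
(R, K): R met-by K ✓
Count: 2.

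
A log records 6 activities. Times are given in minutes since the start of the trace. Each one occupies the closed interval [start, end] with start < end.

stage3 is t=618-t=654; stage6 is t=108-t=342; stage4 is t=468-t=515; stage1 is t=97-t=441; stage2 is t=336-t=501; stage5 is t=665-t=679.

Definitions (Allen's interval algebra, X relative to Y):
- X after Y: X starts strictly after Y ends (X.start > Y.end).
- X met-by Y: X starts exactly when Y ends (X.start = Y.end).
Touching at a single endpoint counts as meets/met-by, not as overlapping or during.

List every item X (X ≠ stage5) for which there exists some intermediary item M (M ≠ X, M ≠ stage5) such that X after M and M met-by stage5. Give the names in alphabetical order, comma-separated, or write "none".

Target stage5 = [t=665, t=679].
Intermediaries M with M met-by stage5: none.
Union: none.

none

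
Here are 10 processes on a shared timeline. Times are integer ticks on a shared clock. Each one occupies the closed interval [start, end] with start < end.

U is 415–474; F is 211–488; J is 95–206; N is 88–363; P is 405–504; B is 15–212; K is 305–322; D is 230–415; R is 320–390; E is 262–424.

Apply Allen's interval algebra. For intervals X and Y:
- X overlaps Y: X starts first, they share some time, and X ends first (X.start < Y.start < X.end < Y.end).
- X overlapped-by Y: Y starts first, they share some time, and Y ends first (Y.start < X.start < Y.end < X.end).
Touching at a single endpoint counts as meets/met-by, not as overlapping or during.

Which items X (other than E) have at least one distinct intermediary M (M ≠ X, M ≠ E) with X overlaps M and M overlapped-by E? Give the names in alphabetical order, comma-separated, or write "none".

D, F

Target E = [262, 424].
Intermediaries M with M overlapped-by E: P, U.
Via P — items with X overlaps P: D, F.
Via U — items with X overlaps U: none.
Union: D, F.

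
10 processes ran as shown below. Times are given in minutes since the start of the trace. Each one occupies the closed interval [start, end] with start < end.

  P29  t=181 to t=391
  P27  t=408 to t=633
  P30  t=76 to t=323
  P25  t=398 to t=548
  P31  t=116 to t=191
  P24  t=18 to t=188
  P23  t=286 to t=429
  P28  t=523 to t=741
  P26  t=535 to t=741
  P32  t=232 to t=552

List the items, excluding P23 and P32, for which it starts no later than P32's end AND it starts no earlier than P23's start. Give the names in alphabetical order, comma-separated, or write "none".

Conditions: its start is no later than P32's end (X.start <= t=552) AND its start is no earlier than P23's start (X.start >= t=286).
P24: start t=18 <= t=552? ✓; start t=18 >= t=286? ✗ → no.
P25: start t=398 <= t=552? ✓; start t=398 >= t=286? ✓ → yes.
P26: start t=535 <= t=552? ✓; start t=535 >= t=286? ✓ → yes.
P27: start t=408 <= t=552? ✓; start t=408 >= t=286? ✓ → yes.
P28: start t=523 <= t=552? ✓; start t=523 >= t=286? ✓ → yes.
P29: start t=181 <= t=552? ✓; start t=181 >= t=286? ✗ → no.
P30: start t=76 <= t=552? ✓; start t=76 >= t=286? ✗ → no.
P31: start t=116 <= t=552? ✓; start t=116 >= t=286? ✗ → no.
Result: P25, P26, P27, P28.

P25, P26, P27, P28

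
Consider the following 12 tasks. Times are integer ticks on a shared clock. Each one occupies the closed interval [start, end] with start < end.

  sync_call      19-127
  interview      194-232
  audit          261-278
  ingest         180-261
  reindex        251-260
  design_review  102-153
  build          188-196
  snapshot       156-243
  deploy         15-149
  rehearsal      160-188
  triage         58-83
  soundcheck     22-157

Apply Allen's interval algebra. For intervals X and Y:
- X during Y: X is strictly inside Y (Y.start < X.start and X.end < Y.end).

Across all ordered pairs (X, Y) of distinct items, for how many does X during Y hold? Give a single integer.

11

Checking all 132 ordered pairs for relation 'during'; matching pairs in alphabetical order:
(build, ingest): build during ingest ✓
(build, snapshot): build during snapshot ✓
(design_review, soundcheck): design_review during soundcheck ✓
(interview, ingest): interview during ingest ✓
(interview, snapshot): interview during snapshot ✓
(rehearsal, snapshot): rehearsal during snapshot ✓
(reindex, ingest): reindex during ingest ✓
(sync_call, deploy): sync_call during deploy ✓
(triage, deploy): triage during deploy ✓
(triage, soundcheck): triage during soundcheck ✓
(triage, sync_call): triage during sync_call ✓
Count: 11.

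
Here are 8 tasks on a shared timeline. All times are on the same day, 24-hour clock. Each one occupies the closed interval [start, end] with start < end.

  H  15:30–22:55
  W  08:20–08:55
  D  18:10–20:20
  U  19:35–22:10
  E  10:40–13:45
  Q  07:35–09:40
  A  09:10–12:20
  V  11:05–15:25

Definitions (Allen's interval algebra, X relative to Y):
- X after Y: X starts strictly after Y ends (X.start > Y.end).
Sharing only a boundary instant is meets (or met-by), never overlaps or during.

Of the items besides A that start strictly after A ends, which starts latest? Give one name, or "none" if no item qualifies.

Target A = [09:10, 12:20].
D [18:10, 20:20] → after → candidate.
E [10:40, 13:45] → overlapped-by → excluded.
H [15:30, 22:55] → after → candidate.
Q [07:35, 09:40] → overlaps → excluded.
U [19:35, 22:10] → after → candidate.
V [11:05, 15:25] → overlapped-by → excluded.
W [08:20, 08:55] → before → excluded.
Among candidates, latest start is 19:35 → U.

U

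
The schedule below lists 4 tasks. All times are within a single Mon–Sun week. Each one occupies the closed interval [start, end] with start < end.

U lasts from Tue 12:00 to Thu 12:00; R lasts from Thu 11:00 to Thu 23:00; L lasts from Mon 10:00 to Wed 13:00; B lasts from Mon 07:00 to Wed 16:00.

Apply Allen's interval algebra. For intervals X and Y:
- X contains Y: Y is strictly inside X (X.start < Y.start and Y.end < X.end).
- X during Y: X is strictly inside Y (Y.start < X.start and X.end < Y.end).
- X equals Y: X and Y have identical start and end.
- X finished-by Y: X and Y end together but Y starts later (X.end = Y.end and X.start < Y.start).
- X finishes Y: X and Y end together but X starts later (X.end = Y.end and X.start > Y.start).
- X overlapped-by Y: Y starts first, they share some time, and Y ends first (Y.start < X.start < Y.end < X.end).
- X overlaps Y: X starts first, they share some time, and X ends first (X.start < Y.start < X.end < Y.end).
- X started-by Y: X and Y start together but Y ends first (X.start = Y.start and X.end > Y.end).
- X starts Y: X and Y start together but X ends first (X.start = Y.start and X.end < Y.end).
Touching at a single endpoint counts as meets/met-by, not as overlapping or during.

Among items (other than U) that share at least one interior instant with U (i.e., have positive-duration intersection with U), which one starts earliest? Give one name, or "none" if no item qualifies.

Target U = [Tue 12:00, Thu 12:00].
B [Mon 07:00, Wed 16:00] → overlaps → candidate.
L [Mon 10:00, Wed 13:00] → overlaps → candidate.
R [Thu 11:00, Thu 23:00] → overlapped-by → candidate.
Among candidates, earliest start is Mon 07:00 → B.

B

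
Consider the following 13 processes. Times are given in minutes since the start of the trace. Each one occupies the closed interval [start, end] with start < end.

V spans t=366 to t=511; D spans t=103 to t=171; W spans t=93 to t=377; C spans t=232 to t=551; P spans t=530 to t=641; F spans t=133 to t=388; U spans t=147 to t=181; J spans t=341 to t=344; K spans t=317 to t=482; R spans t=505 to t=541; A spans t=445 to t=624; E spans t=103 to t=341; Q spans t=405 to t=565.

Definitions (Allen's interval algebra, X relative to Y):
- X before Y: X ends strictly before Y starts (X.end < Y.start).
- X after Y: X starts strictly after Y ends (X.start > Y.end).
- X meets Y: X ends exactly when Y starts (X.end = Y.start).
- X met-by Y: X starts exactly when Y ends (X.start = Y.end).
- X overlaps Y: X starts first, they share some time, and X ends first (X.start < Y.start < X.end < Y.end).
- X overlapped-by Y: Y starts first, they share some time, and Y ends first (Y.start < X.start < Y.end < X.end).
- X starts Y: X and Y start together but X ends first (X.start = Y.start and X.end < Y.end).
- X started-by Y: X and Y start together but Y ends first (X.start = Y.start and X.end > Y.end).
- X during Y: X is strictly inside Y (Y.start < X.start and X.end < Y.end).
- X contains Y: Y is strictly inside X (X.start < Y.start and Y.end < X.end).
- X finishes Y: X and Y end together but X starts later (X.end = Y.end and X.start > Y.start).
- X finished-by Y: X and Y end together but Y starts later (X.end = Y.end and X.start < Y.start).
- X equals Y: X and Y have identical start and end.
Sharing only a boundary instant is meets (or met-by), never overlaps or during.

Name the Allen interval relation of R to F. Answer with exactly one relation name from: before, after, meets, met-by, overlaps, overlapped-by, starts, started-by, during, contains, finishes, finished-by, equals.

R = [t=505, t=541]; F = [t=133, t=388].
Compare endpoints: R.start > F.start, R.start > F.end, R.end > F.start, R.end > F.end.
That pattern is 'after'.

after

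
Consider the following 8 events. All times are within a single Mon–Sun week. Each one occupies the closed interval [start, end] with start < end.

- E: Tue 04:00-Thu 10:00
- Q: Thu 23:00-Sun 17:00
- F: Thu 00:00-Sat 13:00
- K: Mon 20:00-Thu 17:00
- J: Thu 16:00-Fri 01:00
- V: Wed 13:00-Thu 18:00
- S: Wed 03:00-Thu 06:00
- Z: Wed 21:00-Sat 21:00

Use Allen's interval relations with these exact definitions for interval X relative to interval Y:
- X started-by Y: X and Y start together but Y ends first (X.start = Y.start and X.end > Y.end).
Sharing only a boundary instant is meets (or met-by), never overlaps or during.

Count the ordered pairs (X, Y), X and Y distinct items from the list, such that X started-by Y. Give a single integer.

Checking all 56 ordered pairs for relation 'started-by'; matching pairs in alphabetical order:
No pair satisfies it.
Count: 0.

0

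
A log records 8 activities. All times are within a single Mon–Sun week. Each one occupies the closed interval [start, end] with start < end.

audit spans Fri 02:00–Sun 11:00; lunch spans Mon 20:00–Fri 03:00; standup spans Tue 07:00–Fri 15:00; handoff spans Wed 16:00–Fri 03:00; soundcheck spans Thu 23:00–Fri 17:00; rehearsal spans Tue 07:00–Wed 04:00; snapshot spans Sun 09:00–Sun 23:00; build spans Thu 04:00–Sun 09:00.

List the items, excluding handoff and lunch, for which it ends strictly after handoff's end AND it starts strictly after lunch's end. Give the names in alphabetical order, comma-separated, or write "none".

snapshot

Conditions: its end is strictly after handoff's end (X.end > Fri 03:00) AND its start is strictly after lunch's end (X.start > Fri 03:00).
audit: end Sun 11:00 > Fri 03:00? ✓; start Fri 02:00 > Fri 03:00? ✗ → no.
build: end Sun 09:00 > Fri 03:00? ✓; start Thu 04:00 > Fri 03:00? ✗ → no.
rehearsal: end Wed 04:00 > Fri 03:00? ✗; start Tue 07:00 > Fri 03:00? ✗ → no.
snapshot: end Sun 23:00 > Fri 03:00? ✓; start Sun 09:00 > Fri 03:00? ✓ → yes.
soundcheck: end Fri 17:00 > Fri 03:00? ✓; start Thu 23:00 > Fri 03:00? ✗ → no.
standup: end Fri 15:00 > Fri 03:00? ✓; start Tue 07:00 > Fri 03:00? ✗ → no.
Result: snapshot.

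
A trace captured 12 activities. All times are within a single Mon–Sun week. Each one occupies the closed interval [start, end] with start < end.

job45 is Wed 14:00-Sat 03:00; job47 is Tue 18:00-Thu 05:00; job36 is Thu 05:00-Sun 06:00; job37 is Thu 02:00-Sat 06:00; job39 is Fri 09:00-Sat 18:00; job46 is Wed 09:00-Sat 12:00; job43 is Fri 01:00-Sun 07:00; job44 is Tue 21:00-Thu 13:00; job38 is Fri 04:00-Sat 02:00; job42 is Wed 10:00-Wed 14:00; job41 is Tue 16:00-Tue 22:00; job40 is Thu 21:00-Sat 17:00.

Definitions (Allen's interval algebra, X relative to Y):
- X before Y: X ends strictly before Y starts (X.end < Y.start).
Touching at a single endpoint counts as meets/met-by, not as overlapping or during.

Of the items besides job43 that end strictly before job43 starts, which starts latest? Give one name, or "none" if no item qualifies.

job42

Target job43 = [Fri 01:00, Sun 07:00].
job36 [Thu 05:00, Sun 06:00] → overlaps → excluded.
job37 [Thu 02:00, Sat 06:00] → overlaps → excluded.
job38 [Fri 04:00, Sat 02:00] → during → excluded.
job39 [Fri 09:00, Sat 18:00] → during → excluded.
job40 [Thu 21:00, Sat 17:00] → overlaps → excluded.
job41 [Tue 16:00, Tue 22:00] → before → candidate.
job42 [Wed 10:00, Wed 14:00] → before → candidate.
job44 [Tue 21:00, Thu 13:00] → before → candidate.
job45 [Wed 14:00, Sat 03:00] → overlaps → excluded.
job46 [Wed 09:00, Sat 12:00] → overlaps → excluded.
job47 [Tue 18:00, Thu 05:00] → before → candidate.
Among candidates, latest start is Wed 10:00 → job42.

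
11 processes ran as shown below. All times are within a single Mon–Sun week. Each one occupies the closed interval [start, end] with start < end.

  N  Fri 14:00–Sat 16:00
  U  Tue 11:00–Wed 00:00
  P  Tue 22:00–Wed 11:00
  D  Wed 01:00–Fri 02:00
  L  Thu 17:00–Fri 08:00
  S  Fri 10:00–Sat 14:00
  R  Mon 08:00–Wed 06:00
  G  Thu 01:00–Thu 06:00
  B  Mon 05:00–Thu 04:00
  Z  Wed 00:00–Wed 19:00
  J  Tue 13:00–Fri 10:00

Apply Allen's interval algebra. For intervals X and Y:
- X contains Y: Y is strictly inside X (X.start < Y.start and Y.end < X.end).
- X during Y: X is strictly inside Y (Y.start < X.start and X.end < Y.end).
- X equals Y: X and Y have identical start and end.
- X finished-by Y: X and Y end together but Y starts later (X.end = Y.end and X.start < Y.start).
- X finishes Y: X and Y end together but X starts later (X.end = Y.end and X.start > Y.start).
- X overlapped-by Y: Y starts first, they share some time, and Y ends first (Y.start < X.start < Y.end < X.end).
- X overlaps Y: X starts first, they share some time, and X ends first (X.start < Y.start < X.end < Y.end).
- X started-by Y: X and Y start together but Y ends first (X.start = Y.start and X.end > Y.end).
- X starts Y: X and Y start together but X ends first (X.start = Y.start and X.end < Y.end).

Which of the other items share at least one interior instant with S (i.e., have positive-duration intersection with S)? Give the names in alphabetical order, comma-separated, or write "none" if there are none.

N

Target S = [Fri 10:00, Sat 14:00].
B [Mon 05:00, Thu 04:00] → before → no.
D [Wed 01:00, Fri 02:00] → before → no.
G [Thu 01:00, Thu 06:00] → before → no.
J [Tue 13:00, Fri 10:00] → meets → no.
L [Thu 17:00, Fri 08:00] → before → no.
N [Fri 14:00, Sat 16:00] → overlapped-by → yes.
P [Tue 22:00, Wed 11:00] → before → no.
R [Mon 08:00, Wed 06:00] → before → no.
U [Tue 11:00, Wed 00:00] → before → no.
Z [Wed 00:00, Wed 19:00] → before → no.
Result: N.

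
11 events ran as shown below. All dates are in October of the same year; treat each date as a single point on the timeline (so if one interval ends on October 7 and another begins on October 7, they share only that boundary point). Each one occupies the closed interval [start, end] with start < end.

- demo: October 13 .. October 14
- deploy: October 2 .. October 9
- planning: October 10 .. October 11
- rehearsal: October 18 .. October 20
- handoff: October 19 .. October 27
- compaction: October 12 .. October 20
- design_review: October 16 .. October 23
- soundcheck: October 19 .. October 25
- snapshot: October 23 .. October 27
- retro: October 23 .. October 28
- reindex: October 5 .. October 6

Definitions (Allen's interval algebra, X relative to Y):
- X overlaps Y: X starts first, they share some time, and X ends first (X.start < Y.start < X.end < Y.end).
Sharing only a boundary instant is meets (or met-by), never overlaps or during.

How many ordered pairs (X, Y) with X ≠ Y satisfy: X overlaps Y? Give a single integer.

Checking all 110 ordered pairs for relation 'overlaps'; matching pairs in alphabetical order:
(compaction, design_review): compaction overlaps design_review ✓
(compaction, handoff): compaction overlaps handoff ✓
(compaction, soundcheck): compaction overlaps soundcheck ✓
(design_review, handoff): design_review overlaps handoff ✓
(design_review, soundcheck): design_review overlaps soundcheck ✓
(handoff, retro): handoff overlaps retro ✓
(rehearsal, handoff): rehearsal overlaps handoff ✓
(rehearsal, soundcheck): rehearsal overlaps soundcheck ✓
(soundcheck, retro): soundcheck overlaps retro ✓
(soundcheck, snapshot): soundcheck overlaps snapshot ✓
Count: 10.

10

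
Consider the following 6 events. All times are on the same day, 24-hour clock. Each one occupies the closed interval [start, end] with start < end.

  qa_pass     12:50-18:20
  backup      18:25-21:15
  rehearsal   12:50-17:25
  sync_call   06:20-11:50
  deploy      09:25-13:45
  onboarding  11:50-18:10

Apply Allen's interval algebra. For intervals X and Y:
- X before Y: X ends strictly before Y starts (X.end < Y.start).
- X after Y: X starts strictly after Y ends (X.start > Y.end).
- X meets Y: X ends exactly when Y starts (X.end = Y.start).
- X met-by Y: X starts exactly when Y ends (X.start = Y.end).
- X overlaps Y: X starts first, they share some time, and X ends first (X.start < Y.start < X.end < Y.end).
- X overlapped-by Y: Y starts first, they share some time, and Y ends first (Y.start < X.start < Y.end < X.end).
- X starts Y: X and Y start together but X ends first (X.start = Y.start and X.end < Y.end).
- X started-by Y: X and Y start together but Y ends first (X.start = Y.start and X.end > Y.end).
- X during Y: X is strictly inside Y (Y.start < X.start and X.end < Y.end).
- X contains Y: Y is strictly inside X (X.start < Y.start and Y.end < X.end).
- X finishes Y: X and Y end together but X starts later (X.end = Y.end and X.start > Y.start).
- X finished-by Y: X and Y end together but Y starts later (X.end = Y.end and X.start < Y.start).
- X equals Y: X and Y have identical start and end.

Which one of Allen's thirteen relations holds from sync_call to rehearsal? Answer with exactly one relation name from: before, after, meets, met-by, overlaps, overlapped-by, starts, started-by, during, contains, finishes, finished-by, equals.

sync_call = [06:20, 11:50]; rehearsal = [12:50, 17:25].
Compare endpoints: sync_call.start < rehearsal.start, sync_call.start < rehearsal.end, sync_call.end < rehearsal.start, sync_call.end < rehearsal.end.
That pattern is 'before'.

before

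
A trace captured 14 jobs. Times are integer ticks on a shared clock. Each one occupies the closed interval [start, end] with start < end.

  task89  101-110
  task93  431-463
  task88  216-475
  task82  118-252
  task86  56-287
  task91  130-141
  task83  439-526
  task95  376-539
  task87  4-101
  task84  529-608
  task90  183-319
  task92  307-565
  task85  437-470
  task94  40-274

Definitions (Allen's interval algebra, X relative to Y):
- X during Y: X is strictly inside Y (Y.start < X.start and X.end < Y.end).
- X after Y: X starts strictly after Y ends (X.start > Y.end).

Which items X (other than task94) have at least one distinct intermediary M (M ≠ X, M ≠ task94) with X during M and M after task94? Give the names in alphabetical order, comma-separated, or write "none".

task83, task85, task93, task95

Target task94 = [40, 274].
Intermediaries M with M after task94: task83, task84, task85, task92, task93, task95.
Via task83 — items with X during task83: none.
Via task84 — items with X during task84: none.
Via task85 — items with X during task85: none.
Via task92 — items with X during task92: task83, task85, task93, task95.
Via task93 — items with X during task93: none.
Via task95 — items with X during task95: task83, task85, task93.
Union: task83, task85, task93, task95.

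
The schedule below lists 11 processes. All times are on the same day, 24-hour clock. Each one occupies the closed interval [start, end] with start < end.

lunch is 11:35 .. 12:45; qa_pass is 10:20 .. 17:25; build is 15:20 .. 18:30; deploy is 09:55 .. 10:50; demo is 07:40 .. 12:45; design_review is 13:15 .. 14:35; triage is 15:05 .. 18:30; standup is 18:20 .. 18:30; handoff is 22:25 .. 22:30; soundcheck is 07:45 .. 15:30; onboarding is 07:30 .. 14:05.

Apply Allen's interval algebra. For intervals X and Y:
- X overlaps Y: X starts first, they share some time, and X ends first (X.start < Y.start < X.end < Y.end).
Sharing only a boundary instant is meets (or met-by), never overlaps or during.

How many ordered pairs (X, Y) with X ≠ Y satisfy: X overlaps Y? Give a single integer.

11

Checking all 110 ordered pairs for relation 'overlaps'; matching pairs in alphabetical order:
(demo, qa_pass): demo overlaps qa_pass ✓
(demo, soundcheck): demo overlaps soundcheck ✓
(deploy, qa_pass): deploy overlaps qa_pass ✓
(onboarding, design_review): onboarding overlaps design_review ✓
(onboarding, qa_pass): onboarding overlaps qa_pass ✓
(onboarding, soundcheck): onboarding overlaps soundcheck ✓
(qa_pass, build): qa_pass overlaps build ✓
(qa_pass, triage): qa_pass overlaps triage ✓
(soundcheck, build): soundcheck overlaps build ✓
(soundcheck, qa_pass): soundcheck overlaps qa_pass ✓
(soundcheck, triage): soundcheck overlaps triage ✓
Count: 11.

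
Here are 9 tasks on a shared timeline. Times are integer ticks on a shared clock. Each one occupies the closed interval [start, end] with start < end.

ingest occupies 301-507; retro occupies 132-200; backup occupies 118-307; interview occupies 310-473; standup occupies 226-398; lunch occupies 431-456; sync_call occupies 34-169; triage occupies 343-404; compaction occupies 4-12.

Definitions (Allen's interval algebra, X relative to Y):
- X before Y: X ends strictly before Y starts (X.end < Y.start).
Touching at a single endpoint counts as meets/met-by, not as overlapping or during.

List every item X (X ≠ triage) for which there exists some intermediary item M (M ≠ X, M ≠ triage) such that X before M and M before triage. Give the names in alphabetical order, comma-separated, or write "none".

compaction

Target triage = [343, 404].
Intermediaries M with M before triage: backup, compaction, retro, sync_call.
Via backup — items with X before backup: compaction.
Via compaction — items with X before compaction: none.
Via retro — items with X before retro: compaction.
Via sync_call — items with X before sync_call: compaction.
Union: compaction.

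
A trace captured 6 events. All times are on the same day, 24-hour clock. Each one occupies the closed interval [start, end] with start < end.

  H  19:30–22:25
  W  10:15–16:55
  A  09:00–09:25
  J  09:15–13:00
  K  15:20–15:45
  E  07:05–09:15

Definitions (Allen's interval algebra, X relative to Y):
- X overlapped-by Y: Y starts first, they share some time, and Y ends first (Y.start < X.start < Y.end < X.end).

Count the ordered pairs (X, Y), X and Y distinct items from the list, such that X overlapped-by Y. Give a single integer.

Checking all 30 ordered pairs for relation 'overlapped-by'; matching pairs in alphabetical order:
(A, E): A overlapped-by E ✓
(J, A): J overlapped-by A ✓
(W, J): W overlapped-by J ✓
Count: 3.

3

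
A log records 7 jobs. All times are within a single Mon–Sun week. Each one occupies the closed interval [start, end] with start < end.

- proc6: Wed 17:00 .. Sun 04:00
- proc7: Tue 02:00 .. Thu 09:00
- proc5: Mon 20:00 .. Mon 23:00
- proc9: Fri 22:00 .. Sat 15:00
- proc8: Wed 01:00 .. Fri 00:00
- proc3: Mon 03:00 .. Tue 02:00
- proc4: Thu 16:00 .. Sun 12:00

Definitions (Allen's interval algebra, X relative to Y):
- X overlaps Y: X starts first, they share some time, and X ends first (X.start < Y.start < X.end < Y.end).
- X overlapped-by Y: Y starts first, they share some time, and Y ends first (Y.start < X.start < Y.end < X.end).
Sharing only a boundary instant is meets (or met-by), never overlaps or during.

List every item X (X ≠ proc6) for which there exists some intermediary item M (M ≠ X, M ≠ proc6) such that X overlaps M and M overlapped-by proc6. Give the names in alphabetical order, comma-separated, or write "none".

Target proc6 = [Wed 17:00, Sun 04:00].
Intermediaries M with M overlapped-by proc6: proc4.
Via proc4 — items with X overlaps proc4: proc8.
Union: proc8.

proc8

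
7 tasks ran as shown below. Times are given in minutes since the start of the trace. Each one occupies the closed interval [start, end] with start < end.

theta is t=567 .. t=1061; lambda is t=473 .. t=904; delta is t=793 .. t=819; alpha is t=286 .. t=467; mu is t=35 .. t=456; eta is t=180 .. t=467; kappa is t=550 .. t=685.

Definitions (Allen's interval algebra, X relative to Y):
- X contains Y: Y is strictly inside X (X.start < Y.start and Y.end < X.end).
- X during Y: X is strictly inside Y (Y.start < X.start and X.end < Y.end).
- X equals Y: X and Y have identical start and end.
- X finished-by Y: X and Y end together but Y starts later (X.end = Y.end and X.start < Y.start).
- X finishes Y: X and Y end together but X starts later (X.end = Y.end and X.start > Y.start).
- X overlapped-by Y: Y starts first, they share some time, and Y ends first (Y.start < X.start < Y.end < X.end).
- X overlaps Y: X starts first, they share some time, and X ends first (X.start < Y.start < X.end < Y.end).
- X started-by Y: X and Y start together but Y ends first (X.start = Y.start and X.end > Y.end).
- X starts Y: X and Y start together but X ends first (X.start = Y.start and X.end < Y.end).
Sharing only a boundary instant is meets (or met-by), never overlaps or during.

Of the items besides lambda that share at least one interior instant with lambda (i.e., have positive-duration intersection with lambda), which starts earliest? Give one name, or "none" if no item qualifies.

kappa

Target lambda = [t=473, t=904].
alpha [t=286, t=467] → before → excluded.
delta [t=793, t=819] → during → candidate.
eta [t=180, t=467] → before → excluded.
kappa [t=550, t=685] → during → candidate.
mu [t=35, t=456] → before → excluded.
theta [t=567, t=1061] → overlapped-by → candidate.
Among candidates, earliest start is t=550 → kappa.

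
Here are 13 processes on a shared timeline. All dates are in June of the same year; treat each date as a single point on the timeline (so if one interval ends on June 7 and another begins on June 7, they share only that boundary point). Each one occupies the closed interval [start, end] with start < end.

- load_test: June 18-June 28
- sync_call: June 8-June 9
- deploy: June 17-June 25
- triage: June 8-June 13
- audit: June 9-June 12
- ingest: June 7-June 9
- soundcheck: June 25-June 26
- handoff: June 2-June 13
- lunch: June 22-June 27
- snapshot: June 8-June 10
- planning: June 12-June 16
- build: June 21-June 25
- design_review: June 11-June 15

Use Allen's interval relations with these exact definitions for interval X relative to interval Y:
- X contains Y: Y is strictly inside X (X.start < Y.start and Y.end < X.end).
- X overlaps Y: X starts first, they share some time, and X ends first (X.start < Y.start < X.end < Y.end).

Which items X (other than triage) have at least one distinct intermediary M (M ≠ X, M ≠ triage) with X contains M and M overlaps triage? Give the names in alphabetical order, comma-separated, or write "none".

Target triage = [June 8, June 13].
Intermediaries M with M overlaps triage: ingest.
Via ingest — items with X contains ingest: handoff.
Union: handoff.

handoff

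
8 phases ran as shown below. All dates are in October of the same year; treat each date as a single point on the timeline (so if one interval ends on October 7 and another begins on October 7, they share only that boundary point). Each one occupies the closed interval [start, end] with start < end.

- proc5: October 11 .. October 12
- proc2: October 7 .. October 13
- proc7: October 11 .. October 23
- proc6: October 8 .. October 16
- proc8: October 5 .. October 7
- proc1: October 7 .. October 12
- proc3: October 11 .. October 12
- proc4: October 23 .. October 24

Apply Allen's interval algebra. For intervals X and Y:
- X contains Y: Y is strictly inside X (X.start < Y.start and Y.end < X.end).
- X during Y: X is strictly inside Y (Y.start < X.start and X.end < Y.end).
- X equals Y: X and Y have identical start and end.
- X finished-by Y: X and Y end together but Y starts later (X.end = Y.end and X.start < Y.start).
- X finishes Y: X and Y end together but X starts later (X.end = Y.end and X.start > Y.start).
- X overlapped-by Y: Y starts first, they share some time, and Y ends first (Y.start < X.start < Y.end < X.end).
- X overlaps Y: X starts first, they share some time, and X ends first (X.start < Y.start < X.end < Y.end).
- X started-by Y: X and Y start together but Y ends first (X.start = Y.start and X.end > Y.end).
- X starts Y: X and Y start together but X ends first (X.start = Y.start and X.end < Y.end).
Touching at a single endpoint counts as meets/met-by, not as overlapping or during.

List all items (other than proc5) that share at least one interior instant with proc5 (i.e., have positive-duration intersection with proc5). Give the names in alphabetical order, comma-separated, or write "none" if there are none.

Target proc5 = [October 11, October 12].
proc1 [October 7, October 12] → finished-by → yes.
proc2 [October 7, October 13] → contains → yes.
proc3 [October 11, October 12] → equals → yes.
proc4 [October 23, October 24] → after → no.
proc6 [October 8, October 16] → contains → yes.
proc7 [October 11, October 23] → started-by → yes.
proc8 [October 5, October 7] → before → no.
Result: proc1, proc2, proc3, proc6, proc7.

proc1, proc2, proc3, proc6, proc7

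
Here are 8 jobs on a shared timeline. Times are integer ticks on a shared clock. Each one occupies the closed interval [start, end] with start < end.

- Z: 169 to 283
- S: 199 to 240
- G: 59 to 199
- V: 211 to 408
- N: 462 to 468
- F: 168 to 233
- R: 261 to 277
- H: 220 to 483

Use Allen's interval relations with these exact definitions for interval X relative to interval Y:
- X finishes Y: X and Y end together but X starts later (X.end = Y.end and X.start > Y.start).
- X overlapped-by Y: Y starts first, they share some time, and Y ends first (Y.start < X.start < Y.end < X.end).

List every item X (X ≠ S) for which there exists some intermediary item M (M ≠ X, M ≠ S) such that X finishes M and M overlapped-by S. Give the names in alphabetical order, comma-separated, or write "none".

none

Target S = [199, 240].
Intermediaries M with M overlapped-by S: H, V.
Via H — items with X finishes H: none.
Via V — items with X finishes V: none.
Union: none.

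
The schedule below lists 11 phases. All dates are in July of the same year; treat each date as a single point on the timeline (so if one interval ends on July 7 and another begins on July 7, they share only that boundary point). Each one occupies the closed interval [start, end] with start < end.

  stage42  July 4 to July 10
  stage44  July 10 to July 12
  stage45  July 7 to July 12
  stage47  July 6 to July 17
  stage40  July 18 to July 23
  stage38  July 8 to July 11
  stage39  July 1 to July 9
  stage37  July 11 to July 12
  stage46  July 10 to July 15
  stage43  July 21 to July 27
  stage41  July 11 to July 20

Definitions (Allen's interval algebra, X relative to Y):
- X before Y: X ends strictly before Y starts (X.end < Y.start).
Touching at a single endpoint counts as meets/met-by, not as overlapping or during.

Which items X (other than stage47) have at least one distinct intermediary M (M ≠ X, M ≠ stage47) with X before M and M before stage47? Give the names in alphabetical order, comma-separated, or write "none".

none

Target stage47 = [July 6, July 17].
Intermediaries M with M before stage47: none.
Union: none.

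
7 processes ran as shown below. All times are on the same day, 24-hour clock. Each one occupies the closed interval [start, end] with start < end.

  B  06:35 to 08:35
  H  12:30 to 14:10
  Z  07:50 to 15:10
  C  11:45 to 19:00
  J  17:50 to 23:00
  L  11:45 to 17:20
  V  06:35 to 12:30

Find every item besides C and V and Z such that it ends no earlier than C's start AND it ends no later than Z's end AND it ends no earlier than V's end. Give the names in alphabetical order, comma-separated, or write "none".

H

Conditions: its end is no earlier than C's start (X.end >= 11:45) AND its end is no later than Z's end (X.end <= 15:10) AND its end is no earlier than V's end (X.end >= 12:30).
B: end 08:35 >= 11:45? ✗; end 08:35 <= 15:10? ✓; end 08:35 >= 12:30? ✗ → no.
H: end 14:10 >= 11:45? ✓; end 14:10 <= 15:10? ✓; end 14:10 >= 12:30? ✓ → yes.
J: end 23:00 >= 11:45? ✓; end 23:00 <= 15:10? ✗; end 23:00 >= 12:30? ✓ → no.
L: end 17:20 >= 11:45? ✓; end 17:20 <= 15:10? ✗; end 17:20 >= 12:30? ✓ → no.
Result: H.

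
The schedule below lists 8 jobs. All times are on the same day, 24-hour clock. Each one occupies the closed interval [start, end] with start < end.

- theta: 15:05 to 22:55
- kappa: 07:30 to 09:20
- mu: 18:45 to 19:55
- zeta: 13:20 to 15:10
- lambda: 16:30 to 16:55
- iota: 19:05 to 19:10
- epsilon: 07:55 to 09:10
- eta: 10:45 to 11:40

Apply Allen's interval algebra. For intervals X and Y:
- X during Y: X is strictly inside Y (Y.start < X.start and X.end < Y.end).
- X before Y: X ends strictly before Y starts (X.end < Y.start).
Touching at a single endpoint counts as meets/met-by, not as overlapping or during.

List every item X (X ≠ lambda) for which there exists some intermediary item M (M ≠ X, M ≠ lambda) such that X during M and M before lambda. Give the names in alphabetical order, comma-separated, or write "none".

epsilon

Target lambda = [16:30, 16:55].
Intermediaries M with M before lambda: epsilon, eta, kappa, zeta.
Via epsilon — items with X during epsilon: none.
Via eta — items with X during eta: none.
Via kappa — items with X during kappa: epsilon.
Via zeta — items with X during zeta: none.
Union: epsilon.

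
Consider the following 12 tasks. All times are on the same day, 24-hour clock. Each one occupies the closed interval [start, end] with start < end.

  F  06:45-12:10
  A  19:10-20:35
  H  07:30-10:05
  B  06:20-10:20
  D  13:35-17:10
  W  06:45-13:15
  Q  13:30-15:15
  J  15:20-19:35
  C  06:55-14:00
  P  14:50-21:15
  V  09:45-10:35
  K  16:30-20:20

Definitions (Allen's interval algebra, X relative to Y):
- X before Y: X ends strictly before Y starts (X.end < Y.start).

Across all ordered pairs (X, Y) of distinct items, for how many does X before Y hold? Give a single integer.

38

Checking all 132 ordered pairs for relation 'before'; matching pairs in alphabetical order:
(B, A): B before A ✓
(B, D): B before D ✓
(B, J): B before J ✓
(B, K): B before K ✓
(B, P): B before P ✓
(B, Q): B before Q ✓
(C, A): C before A ✓
(C, J): C before J ✓
(C, K): C before K ✓
(C, P): C before P ✓
(D, A): D before A ✓
(F, A): F before A ✓
(F, D): F before D ✓
(F, J): F before J ✓
(F, K): F before K ✓
(F, P): F before P ✓
(F, Q): F before Q ✓
(H, A): H before A ✓
(H, D): H before D ✓
(H, J): H before J ✓
(H, K): H before K ✓
(H, P): H before P ✓
(H, Q): H before Q ✓
(Q, A): Q before A ✓
... plus 14 further pairs not listed.
Count: 38.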